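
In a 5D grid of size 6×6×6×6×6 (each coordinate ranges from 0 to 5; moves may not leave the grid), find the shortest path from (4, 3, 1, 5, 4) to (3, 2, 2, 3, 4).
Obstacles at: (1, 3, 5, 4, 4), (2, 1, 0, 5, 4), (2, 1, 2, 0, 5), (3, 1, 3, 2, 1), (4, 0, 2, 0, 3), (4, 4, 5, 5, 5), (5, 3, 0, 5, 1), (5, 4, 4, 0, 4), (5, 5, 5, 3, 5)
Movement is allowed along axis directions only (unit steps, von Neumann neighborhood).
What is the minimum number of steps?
5
(one shortest path: (4, 3, 1, 5, 4) → (3, 3, 1, 5, 4) → (3, 2, 1, 5, 4) → (3, 2, 2, 5, 4) → (3, 2, 2, 4, 4) → (3, 2, 2, 3, 4))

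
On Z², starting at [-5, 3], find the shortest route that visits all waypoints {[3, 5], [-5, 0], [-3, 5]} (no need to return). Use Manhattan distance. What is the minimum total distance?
16
(one optimal route: (-5, 3) → (-5, 0) → (-3, 5) → (3, 5))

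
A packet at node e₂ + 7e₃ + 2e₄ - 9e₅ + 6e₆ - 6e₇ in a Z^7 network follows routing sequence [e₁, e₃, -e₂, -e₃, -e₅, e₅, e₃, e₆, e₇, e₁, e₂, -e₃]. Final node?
(2, 1, 7, 2, -9, 7, -5)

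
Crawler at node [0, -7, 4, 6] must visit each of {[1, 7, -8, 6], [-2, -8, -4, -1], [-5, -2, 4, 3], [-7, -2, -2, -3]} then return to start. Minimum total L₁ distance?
98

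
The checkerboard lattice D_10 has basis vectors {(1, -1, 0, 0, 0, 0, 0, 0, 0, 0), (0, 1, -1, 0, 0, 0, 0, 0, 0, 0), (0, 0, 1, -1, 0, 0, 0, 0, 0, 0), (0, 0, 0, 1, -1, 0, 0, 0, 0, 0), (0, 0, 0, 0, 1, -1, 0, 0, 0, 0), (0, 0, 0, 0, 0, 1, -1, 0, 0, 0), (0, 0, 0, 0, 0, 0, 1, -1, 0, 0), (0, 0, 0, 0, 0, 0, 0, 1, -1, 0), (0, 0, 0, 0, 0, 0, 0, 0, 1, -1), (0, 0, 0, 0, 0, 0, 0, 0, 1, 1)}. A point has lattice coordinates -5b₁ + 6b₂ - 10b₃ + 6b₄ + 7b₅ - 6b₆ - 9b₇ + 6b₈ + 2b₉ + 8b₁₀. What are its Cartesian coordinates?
(-5, 11, -16, 16, 1, -13, -3, 15, 4, 6)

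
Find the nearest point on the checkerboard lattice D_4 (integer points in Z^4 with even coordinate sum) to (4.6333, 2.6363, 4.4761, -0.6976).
(5, 3, 5, -1)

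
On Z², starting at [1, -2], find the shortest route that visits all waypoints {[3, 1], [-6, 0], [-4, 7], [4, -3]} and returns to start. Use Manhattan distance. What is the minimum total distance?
40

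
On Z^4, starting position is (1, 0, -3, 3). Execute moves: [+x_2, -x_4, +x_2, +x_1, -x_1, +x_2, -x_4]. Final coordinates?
(1, 3, -3, 1)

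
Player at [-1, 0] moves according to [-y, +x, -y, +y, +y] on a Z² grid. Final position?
(0, 0)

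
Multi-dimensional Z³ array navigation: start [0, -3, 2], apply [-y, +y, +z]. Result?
(0, -3, 3)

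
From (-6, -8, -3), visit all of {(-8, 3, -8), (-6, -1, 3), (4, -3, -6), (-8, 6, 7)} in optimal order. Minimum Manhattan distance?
64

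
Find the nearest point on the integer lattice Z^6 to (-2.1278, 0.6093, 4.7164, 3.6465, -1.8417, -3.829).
(-2, 1, 5, 4, -2, -4)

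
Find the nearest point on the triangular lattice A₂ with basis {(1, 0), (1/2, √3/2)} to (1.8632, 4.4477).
(1.5, 4.33)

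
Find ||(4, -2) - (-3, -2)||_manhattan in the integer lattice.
7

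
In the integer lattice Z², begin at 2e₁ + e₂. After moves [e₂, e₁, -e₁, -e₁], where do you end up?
(1, 2)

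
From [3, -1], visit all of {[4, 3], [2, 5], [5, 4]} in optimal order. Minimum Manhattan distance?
11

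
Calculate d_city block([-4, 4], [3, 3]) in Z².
8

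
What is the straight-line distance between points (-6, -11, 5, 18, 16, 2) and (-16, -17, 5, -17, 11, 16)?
39.7744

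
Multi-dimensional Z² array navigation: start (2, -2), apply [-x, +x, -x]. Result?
(1, -2)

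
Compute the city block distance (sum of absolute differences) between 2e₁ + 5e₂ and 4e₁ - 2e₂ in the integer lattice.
9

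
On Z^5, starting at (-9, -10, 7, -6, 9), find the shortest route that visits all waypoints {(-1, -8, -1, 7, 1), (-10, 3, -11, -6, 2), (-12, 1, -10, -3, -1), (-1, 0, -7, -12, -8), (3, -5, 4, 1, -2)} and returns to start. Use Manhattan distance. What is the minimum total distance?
180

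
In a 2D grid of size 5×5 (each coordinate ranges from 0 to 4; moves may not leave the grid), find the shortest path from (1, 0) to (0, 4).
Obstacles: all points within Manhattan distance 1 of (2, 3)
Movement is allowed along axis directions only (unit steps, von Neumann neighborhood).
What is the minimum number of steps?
5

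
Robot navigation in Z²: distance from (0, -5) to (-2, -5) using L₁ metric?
2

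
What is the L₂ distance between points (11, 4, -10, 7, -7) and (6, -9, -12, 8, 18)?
28.7054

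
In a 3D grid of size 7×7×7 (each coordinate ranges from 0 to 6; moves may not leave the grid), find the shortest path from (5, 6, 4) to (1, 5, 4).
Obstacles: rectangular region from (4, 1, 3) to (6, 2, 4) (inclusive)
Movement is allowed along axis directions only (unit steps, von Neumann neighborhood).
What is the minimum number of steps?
5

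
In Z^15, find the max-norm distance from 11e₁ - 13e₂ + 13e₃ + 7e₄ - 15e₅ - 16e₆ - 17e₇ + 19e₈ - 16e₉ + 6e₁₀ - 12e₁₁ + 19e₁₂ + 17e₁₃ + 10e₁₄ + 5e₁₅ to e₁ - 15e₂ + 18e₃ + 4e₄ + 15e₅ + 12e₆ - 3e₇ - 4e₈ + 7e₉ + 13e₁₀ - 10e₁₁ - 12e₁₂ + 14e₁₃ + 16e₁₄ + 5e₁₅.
31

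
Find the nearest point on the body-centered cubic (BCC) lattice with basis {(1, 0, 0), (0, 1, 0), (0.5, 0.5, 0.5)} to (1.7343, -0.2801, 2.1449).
(2, 0, 2)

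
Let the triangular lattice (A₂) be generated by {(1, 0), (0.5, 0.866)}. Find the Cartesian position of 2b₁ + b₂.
(2.5, 0.866)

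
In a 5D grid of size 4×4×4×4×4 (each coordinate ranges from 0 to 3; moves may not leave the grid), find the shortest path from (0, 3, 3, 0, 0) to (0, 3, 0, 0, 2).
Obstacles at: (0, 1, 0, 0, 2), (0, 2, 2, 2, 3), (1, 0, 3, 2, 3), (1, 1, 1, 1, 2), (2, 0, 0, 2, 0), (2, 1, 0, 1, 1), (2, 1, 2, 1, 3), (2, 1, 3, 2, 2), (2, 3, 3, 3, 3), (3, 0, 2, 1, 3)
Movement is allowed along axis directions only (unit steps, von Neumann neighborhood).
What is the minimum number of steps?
5
(one shortest path: (0, 3, 3, 0, 0) → (0, 3, 2, 0, 0) → (0, 3, 1, 0, 0) → (0, 3, 0, 0, 0) → (0, 3, 0, 0, 1) → (0, 3, 0, 0, 2))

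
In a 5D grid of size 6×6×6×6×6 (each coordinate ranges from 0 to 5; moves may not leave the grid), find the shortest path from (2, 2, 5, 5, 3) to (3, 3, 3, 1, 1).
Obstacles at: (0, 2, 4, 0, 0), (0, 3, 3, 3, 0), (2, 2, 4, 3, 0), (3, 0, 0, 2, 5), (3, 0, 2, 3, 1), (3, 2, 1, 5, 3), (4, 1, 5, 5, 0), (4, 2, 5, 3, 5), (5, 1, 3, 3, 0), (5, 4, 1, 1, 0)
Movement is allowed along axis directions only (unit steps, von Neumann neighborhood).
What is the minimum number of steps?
10
(one shortest path: (2, 2, 5, 5, 3) → (3, 2, 5, 5, 3) → (3, 3, 5, 5, 3) → (3, 3, 4, 5, 3) → (3, 3, 3, 5, 3) → (3, 3, 3, 4, 3) → (3, 3, 3, 3, 3) → (3, 3, 3, 2, 3) → (3, 3, 3, 1, 3) → (3, 3, 3, 1, 2) → (3, 3, 3, 1, 1))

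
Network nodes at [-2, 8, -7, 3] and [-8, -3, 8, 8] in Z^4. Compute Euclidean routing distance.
20.1742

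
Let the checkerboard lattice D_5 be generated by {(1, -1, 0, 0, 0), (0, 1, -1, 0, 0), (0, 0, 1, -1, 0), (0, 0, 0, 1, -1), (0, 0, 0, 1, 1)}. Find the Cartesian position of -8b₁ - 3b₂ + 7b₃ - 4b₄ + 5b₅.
(-8, 5, 10, -6, 9)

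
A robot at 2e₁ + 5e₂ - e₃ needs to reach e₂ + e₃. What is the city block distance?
8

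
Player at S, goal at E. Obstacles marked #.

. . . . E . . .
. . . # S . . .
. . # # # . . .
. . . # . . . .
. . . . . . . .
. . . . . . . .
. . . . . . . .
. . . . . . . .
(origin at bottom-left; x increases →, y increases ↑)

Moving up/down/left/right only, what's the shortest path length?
1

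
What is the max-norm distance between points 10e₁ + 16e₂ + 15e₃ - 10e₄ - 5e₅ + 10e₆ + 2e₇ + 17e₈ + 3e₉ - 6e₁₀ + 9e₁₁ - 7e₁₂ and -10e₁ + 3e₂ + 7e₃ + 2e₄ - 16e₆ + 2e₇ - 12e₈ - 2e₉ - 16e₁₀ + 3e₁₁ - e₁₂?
29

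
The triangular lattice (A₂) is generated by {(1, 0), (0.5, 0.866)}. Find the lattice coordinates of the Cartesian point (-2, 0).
-2b₁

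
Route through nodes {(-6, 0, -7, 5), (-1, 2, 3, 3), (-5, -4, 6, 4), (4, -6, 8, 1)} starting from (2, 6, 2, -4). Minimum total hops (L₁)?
69
(one optimal route: (2, 6, 2, -4) → (-1, 2, 3, 3) → (-6, 0, -7, 5) → (-5, -4, 6, 4) → (4, -6, 8, 1))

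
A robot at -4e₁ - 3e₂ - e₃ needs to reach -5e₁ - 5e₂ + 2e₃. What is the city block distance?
6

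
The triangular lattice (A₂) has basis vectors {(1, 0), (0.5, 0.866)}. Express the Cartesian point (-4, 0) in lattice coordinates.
-4b₁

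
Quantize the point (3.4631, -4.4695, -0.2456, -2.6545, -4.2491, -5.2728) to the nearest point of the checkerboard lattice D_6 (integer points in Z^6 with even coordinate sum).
(3, -5, 0, -3, -4, -5)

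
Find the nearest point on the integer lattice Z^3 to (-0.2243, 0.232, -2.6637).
(0, 0, -3)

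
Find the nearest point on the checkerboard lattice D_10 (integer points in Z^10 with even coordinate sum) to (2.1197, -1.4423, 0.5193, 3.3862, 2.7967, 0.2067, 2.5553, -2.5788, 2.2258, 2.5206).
(2, -1, 0, 3, 3, 0, 3, -3, 2, 3)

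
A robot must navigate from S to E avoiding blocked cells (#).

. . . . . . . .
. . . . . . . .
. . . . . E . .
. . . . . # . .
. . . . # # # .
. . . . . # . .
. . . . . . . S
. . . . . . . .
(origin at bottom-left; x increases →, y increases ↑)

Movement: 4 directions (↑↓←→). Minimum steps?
6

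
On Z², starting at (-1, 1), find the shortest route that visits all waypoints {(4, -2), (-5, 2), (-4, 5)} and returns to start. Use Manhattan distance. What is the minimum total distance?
32
(one optimal route: (-1, 1) → (4, -2) → (-5, 2) → (-4, 5) → (-1, 1))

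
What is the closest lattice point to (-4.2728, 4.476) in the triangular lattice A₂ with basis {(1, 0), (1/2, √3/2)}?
(-4.5, 4.33)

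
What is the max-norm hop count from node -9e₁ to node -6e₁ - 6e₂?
6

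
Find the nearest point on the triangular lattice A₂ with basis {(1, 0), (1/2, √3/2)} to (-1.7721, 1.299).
(-2, 1.732)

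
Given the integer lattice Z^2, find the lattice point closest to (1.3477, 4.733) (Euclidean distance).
(1, 5)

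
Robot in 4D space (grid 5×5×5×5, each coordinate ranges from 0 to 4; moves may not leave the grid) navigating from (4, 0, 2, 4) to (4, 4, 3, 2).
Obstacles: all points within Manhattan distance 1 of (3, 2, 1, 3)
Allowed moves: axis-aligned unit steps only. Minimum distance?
7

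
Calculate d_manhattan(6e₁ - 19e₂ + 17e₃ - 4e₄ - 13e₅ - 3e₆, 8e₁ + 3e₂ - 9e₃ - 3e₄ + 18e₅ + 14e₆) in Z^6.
99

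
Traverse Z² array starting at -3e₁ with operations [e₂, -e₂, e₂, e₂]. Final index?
(-3, 2)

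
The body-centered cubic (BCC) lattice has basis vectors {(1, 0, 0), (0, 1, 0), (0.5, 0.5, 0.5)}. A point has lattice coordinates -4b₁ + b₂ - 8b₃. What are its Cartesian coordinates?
(-8, -3, -4)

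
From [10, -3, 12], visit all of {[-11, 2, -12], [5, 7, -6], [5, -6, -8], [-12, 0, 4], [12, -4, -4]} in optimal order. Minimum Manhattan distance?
93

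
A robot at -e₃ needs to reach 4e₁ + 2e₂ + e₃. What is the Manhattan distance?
8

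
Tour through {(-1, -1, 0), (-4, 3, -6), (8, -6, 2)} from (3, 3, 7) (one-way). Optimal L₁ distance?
48
(one optimal route: (3, 3, 7) → (8, -6, 2) → (-1, -1, 0) → (-4, 3, -6))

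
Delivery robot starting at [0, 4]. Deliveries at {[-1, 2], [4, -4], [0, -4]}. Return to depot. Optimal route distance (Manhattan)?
26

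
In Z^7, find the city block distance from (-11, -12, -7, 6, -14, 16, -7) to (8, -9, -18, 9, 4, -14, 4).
95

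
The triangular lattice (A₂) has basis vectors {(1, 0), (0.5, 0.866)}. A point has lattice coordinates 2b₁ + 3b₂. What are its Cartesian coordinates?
(3.5, 2.598)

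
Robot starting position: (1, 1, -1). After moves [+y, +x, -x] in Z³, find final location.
(1, 2, -1)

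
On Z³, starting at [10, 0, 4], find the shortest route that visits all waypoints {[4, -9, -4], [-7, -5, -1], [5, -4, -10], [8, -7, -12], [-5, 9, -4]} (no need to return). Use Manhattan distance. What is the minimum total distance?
82
(one optimal route: (10, 0, 4) → (5, -4, -10) → (8, -7, -12) → (4, -9, -4) → (-7, -5, -1) → (-5, 9, -4))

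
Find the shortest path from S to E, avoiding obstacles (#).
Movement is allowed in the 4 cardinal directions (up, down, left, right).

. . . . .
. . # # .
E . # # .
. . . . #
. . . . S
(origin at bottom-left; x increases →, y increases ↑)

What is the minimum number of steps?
6
(one shortest path: (4, 0) → (3, 0) → (2, 0) → (1, 0) → (0, 0) → (0, 1) → (0, 2))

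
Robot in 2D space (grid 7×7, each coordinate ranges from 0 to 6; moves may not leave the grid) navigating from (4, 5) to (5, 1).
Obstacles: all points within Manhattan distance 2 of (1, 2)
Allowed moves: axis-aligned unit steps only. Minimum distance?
5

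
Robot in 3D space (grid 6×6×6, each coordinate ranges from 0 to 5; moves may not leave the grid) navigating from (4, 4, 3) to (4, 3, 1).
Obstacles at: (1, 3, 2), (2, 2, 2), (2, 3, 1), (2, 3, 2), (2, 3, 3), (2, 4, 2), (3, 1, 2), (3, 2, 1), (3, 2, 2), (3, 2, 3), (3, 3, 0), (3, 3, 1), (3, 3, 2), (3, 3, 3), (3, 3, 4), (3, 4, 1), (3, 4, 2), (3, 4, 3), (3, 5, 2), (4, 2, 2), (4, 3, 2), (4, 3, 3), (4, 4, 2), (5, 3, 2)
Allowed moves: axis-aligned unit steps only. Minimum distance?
5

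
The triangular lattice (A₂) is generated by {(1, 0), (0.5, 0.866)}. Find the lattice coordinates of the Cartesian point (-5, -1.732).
-4b₁ - 2b₂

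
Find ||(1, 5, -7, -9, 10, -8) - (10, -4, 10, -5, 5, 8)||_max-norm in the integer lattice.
17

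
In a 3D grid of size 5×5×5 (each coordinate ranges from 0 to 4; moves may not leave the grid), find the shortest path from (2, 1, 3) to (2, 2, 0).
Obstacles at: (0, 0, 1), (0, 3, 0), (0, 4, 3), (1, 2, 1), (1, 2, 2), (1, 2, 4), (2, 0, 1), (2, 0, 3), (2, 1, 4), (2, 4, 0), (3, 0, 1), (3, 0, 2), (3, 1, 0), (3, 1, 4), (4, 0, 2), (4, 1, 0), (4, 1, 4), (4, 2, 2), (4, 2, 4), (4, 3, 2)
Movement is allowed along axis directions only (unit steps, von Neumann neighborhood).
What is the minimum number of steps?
4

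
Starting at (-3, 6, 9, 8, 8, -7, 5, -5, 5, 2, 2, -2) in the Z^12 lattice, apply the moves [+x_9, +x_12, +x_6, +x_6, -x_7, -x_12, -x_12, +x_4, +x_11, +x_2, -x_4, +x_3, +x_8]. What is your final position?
(-3, 7, 10, 8, 8, -5, 4, -4, 6, 2, 3, -3)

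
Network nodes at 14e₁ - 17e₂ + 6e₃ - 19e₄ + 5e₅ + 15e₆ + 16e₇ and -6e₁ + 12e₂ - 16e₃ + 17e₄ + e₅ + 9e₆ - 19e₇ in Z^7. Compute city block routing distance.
152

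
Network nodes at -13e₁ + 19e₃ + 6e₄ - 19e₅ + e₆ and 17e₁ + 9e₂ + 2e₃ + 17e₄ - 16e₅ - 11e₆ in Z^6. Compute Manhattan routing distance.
82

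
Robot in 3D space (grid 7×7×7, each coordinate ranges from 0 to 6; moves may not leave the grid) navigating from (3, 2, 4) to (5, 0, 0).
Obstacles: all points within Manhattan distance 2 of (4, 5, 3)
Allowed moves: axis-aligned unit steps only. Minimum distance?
8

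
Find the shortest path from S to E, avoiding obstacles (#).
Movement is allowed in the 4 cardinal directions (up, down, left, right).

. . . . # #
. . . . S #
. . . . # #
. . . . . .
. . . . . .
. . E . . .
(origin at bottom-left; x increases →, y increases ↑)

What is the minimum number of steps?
6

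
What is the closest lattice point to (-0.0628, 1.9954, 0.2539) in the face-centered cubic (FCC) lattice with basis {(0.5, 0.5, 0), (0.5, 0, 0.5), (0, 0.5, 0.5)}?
(0, 2, 0)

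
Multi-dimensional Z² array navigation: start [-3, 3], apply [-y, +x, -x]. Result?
(-3, 2)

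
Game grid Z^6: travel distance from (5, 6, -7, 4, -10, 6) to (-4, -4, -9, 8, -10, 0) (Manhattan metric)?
31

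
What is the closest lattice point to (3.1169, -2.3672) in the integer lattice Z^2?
(3, -2)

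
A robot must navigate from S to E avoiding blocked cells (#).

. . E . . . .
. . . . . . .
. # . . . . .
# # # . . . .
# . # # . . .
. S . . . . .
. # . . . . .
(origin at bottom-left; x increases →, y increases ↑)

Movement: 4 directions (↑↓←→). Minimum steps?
10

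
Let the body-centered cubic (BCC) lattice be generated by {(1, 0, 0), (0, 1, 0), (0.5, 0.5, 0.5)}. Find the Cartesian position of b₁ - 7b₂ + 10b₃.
(6, -2, 5)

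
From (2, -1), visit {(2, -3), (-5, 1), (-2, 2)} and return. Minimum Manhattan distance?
24
(one optimal route: (2, -1) → (2, -3) → (-5, 1) → (-2, 2) → (2, -1))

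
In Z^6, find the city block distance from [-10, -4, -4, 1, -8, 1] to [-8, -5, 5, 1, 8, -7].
36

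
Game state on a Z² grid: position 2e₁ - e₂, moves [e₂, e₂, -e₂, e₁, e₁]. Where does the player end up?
(4, 0)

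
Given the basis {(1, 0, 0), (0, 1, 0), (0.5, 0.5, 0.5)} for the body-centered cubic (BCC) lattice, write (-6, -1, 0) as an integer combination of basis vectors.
-6b₁ - b₂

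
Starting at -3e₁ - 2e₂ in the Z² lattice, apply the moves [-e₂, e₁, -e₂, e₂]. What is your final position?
(-2, -3)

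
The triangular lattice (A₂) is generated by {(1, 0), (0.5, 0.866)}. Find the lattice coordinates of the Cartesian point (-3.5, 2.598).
-5b₁ + 3b₂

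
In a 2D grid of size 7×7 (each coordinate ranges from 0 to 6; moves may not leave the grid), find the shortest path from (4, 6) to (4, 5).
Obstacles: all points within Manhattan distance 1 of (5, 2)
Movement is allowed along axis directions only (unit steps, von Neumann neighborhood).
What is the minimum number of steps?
1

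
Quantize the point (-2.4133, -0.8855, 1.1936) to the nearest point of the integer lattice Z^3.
(-2, -1, 1)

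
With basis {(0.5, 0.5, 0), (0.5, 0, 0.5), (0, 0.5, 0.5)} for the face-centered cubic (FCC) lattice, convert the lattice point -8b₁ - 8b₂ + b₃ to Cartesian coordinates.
(-8, -3.5, -3.5)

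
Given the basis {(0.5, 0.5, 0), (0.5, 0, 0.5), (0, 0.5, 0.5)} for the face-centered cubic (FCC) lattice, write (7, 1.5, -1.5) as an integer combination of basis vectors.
10b₁ + 4b₂ - 7b₃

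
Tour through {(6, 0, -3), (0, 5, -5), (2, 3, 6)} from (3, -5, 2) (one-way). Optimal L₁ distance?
41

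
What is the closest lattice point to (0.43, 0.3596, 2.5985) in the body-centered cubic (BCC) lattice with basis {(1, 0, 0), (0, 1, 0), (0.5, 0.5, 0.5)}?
(0.5, 0.5, 2.5)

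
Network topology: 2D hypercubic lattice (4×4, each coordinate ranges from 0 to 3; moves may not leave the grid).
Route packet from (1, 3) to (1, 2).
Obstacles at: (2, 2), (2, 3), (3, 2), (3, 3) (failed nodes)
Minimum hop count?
1
(one shortest path: (1, 3) → (1, 2))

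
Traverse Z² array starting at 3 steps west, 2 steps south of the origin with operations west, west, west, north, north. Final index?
(-6, 0)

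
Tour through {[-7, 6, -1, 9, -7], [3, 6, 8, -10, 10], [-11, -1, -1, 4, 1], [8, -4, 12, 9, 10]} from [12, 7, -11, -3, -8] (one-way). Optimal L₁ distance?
154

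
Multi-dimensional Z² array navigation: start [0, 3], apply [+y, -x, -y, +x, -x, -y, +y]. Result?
(-1, 3)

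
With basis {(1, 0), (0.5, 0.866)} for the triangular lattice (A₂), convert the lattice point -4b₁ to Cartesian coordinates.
(-4, 0)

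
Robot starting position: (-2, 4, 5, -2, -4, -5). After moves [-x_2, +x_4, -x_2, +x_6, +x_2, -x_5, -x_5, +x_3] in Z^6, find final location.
(-2, 3, 6, -1, -6, -4)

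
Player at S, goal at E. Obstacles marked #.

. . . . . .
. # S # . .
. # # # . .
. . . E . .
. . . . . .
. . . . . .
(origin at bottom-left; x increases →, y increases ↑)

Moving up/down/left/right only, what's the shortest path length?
7
(one shortest path: (2, 4) → (2, 5) → (3, 5) → (4, 5) → (4, 4) → (4, 3) → (4, 2) → (3, 2))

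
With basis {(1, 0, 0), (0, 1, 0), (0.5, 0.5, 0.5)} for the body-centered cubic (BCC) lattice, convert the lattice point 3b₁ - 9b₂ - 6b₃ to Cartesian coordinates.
(0, -12, -3)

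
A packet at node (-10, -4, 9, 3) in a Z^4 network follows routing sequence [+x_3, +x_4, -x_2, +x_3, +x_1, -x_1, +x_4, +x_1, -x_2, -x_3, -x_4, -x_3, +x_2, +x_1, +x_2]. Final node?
(-8, -4, 9, 4)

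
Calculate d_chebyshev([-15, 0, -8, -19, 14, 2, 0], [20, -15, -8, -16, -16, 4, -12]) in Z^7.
35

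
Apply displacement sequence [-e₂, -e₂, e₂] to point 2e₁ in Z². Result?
(2, -1)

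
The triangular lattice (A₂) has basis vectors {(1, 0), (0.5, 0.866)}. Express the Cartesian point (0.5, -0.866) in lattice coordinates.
b₁ - b₂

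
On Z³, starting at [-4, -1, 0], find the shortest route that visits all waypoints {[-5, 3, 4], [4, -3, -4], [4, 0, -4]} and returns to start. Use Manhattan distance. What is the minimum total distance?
46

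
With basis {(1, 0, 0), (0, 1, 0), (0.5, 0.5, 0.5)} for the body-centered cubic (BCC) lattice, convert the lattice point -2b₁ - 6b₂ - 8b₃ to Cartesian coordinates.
(-6, -10, -4)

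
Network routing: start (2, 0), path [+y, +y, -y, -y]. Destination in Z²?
(2, 0)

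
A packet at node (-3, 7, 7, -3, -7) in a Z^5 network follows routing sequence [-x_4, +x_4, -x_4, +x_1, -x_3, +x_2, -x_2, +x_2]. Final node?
(-2, 8, 6, -4, -7)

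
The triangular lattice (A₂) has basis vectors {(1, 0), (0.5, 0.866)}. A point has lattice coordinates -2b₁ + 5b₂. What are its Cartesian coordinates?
(0.5, 4.33)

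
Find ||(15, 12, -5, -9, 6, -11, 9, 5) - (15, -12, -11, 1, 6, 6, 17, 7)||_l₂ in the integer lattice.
32.6956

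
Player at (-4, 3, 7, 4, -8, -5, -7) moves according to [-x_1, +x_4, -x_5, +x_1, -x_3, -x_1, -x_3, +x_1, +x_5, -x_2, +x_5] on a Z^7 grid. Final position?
(-4, 2, 5, 5, -7, -5, -7)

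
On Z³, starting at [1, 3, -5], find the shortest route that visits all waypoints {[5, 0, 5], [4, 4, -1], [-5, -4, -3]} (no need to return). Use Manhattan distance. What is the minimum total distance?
41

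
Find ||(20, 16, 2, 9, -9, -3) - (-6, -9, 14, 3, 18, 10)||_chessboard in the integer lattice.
27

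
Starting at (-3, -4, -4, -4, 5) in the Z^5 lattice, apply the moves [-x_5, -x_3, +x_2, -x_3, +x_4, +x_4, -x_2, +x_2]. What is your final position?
(-3, -3, -6, -2, 4)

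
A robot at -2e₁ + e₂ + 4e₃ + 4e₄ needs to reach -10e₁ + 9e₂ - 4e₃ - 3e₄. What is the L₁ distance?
31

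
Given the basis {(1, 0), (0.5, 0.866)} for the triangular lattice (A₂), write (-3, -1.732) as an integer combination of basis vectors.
-2b₁ - 2b₂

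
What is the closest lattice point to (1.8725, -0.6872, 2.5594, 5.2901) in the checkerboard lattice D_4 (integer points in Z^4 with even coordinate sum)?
(2, -1, 2, 5)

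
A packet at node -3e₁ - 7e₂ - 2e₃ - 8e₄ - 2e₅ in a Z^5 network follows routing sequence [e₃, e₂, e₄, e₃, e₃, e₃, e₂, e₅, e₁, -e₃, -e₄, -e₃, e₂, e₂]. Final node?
(-2, -3, 0, -8, -1)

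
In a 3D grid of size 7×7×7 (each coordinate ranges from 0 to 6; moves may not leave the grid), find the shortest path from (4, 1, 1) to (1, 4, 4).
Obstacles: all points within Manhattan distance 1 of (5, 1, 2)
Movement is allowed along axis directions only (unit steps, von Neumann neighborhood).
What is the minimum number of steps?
9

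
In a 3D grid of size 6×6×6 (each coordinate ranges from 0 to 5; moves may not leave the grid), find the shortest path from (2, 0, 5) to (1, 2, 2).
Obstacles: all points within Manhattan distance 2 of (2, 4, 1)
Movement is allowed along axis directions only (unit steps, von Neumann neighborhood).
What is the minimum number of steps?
6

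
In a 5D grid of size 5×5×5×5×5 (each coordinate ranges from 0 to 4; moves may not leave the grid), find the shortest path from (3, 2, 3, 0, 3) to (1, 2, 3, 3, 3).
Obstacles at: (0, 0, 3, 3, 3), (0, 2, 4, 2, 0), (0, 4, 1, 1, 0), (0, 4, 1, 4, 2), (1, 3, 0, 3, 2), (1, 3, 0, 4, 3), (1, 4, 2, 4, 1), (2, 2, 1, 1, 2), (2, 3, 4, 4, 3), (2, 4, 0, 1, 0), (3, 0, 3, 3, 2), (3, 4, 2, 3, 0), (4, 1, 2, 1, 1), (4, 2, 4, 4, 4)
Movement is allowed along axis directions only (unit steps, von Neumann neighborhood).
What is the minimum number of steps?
5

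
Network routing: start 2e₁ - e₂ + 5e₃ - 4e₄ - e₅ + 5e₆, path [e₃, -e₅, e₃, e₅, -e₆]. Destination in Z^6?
(2, -1, 7, -4, -1, 4)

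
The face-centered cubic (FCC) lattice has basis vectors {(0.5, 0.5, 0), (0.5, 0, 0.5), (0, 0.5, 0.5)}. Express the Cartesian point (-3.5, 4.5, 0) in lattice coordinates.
b₁ - 8b₂ + 8b₃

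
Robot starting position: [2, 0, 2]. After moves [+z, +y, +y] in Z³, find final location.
(2, 2, 3)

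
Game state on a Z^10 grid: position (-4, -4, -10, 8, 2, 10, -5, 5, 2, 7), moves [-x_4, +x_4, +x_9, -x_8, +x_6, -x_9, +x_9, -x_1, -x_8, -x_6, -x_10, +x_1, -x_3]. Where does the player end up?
(-4, -4, -11, 8, 2, 10, -5, 3, 3, 6)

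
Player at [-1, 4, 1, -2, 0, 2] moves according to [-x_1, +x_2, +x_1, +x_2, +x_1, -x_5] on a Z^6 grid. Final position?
(0, 6, 1, -2, -1, 2)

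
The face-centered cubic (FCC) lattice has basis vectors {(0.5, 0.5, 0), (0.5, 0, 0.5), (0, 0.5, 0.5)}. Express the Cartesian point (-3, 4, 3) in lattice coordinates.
-2b₁ - 4b₂ + 10b₃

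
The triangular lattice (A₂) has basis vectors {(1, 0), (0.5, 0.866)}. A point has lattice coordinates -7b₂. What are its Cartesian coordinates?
(-3.5, -6.062)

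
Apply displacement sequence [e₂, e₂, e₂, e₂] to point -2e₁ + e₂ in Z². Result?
(-2, 5)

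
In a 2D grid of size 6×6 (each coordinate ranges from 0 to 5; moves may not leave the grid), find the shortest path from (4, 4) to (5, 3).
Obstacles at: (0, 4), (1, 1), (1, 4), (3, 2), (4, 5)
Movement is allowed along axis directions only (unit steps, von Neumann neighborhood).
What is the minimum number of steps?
2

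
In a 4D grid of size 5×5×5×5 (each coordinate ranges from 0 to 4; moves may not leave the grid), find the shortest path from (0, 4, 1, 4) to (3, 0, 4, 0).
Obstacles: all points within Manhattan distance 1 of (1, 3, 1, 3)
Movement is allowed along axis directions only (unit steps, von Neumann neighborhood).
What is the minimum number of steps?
14
(one shortest path: (0, 4, 1, 4) → (1, 4, 1, 4) → (2, 4, 1, 4) → (3, 4, 1, 4) → (3, 3, 1, 4) → (3, 2, 1, 4) → (3, 1, 1, 4) → (3, 0, 1, 4) → (3, 0, 2, 4) → (3, 0, 3, 4) → (3, 0, 4, 4) → (3, 0, 4, 3) → (3, 0, 4, 2) → (3, 0, 4, 1) → (3, 0, 4, 0))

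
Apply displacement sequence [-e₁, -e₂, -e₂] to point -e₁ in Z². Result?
(-2, -2)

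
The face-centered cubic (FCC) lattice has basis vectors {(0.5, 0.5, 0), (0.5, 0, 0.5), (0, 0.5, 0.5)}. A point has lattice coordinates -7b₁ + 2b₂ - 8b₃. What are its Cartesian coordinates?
(-2.5, -7.5, -3)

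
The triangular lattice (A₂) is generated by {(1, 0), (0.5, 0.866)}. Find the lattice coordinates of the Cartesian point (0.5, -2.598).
2b₁ - 3b₂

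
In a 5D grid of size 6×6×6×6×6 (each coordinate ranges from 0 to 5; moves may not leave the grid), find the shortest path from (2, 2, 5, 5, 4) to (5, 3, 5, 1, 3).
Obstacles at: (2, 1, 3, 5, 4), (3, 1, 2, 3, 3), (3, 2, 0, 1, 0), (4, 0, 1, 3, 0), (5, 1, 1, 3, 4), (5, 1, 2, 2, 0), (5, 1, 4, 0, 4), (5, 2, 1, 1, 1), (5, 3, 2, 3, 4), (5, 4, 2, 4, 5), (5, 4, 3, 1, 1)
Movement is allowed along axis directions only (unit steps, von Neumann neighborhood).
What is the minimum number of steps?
9
(one shortest path: (2, 2, 5, 5, 4) → (3, 2, 5, 5, 4) → (4, 2, 5, 5, 4) → (5, 2, 5, 5, 4) → (5, 3, 5, 5, 4) → (5, 3, 5, 4, 4) → (5, 3, 5, 3, 4) → (5, 3, 5, 2, 4) → (5, 3, 5, 1, 4) → (5, 3, 5, 1, 3))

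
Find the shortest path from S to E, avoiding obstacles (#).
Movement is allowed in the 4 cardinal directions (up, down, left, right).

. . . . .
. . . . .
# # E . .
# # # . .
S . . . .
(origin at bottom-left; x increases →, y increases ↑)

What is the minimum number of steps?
6
(one shortest path: (0, 0) → (1, 0) → (2, 0) → (3, 0) → (3, 1) → (3, 2) → (2, 2))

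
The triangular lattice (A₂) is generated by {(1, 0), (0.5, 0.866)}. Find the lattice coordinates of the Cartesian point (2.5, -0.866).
3b₁ - b₂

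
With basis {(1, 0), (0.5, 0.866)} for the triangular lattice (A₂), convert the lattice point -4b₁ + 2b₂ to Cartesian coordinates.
(-3, 1.732)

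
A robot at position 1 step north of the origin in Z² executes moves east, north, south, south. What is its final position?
(1, 0)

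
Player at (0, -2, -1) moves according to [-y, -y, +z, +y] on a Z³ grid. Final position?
(0, -3, 0)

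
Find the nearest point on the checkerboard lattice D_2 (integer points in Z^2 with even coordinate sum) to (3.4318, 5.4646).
(3, 5)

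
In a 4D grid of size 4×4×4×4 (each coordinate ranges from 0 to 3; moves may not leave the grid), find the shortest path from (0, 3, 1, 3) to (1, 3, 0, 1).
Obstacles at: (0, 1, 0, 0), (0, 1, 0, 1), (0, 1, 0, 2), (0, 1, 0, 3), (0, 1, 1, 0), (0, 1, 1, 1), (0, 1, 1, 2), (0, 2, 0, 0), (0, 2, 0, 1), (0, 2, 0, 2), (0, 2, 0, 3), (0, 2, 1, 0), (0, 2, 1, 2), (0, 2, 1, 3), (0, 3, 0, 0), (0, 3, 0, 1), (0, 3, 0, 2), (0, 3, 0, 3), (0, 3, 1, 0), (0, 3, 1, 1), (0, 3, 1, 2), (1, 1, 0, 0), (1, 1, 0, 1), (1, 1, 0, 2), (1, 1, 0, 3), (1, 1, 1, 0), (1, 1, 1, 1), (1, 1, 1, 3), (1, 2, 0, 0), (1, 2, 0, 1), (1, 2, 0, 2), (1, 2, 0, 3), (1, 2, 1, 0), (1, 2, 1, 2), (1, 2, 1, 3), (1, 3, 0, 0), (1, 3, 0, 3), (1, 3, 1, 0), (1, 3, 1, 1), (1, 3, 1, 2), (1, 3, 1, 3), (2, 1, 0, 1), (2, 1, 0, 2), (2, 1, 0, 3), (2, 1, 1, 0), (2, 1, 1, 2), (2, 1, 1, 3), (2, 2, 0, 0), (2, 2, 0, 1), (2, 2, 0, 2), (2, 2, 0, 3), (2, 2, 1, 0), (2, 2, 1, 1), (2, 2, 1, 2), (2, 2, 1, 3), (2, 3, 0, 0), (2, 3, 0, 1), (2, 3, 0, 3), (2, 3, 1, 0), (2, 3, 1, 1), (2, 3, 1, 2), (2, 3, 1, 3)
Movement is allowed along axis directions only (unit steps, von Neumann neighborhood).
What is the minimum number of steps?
10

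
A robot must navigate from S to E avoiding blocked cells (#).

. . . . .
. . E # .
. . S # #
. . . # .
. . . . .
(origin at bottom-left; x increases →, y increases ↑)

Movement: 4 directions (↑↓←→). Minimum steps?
1
(one shortest path: (2, 2) → (2, 3))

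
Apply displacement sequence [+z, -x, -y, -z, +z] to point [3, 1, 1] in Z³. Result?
(2, 0, 2)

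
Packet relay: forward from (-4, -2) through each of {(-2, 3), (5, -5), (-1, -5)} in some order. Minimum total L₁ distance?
22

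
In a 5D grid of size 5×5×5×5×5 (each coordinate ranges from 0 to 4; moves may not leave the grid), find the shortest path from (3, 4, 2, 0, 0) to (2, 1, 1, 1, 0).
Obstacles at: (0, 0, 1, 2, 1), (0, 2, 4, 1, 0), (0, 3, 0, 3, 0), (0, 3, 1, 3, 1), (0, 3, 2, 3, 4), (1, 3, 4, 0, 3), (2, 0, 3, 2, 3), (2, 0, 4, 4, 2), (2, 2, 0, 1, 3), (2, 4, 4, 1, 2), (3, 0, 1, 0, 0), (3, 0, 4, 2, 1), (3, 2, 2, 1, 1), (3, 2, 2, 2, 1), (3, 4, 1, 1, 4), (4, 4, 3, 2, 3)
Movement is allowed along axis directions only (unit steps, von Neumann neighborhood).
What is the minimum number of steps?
6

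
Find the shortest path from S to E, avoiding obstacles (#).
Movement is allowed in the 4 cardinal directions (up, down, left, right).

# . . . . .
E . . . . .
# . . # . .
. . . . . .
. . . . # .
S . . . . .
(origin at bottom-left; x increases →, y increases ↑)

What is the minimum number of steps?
6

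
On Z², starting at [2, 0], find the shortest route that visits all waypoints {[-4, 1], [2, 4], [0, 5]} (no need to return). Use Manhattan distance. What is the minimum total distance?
15
(one optimal route: (2, 0) → (2, 4) → (0, 5) → (-4, 1))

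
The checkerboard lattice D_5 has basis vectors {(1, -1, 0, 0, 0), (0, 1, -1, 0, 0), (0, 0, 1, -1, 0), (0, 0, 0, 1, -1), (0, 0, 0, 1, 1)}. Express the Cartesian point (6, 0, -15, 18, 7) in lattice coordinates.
6b₁ + 6b₂ - 9b₃ + b₄ + 8b₅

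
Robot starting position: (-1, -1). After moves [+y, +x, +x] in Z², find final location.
(1, 0)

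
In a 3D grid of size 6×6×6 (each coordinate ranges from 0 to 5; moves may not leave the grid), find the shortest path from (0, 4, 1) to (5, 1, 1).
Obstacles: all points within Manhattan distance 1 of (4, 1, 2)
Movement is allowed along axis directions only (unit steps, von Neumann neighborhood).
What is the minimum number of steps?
8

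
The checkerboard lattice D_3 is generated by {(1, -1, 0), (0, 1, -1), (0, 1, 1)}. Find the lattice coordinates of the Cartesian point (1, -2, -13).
b₁ + 6b₂ - 7b₃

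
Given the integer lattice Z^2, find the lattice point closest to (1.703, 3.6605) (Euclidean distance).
(2, 4)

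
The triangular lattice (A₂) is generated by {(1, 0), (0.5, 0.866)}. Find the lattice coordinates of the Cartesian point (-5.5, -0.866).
-5b₁ - b₂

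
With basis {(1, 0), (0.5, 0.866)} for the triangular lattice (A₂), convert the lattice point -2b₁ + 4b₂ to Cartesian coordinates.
(0, 3.464)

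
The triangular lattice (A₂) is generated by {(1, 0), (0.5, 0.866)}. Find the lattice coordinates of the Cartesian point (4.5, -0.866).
5b₁ - b₂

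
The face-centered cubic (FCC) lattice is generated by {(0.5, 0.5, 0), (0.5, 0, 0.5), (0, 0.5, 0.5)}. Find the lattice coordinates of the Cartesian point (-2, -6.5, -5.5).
-3b₁ - b₂ - 10b₃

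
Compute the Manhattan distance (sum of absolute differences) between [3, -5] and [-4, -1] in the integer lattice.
11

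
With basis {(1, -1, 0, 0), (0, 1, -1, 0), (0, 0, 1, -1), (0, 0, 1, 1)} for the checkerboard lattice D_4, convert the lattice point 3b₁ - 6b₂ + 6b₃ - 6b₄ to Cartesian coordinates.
(3, -9, 6, -12)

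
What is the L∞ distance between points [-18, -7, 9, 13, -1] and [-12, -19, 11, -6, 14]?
19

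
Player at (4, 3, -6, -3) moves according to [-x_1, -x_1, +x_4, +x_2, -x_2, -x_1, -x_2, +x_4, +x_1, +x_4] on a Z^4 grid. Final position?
(2, 2, -6, 0)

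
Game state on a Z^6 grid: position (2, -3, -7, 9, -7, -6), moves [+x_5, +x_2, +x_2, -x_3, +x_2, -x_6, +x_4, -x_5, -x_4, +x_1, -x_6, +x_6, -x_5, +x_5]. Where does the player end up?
(3, 0, -8, 9, -7, -7)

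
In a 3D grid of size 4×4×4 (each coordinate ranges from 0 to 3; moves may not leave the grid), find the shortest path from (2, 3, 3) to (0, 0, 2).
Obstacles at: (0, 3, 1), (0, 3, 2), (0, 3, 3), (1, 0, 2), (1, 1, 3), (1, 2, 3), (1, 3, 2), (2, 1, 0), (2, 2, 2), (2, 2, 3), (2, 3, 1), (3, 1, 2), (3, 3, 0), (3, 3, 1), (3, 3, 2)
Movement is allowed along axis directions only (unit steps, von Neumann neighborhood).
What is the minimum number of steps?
8
(one shortest path: (2, 3, 3) → (3, 3, 3) → (3, 2, 3) → (3, 1, 3) → (2, 1, 3) → (2, 0, 3) → (1, 0, 3) → (0, 0, 3) → (0, 0, 2))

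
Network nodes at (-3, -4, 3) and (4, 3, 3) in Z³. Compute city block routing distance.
14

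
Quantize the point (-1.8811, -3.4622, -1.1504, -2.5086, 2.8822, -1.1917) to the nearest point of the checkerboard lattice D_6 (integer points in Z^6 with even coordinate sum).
(-2, -3, -1, -2, 3, -1)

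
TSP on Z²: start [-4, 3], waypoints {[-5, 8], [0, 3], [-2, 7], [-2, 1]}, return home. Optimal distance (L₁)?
24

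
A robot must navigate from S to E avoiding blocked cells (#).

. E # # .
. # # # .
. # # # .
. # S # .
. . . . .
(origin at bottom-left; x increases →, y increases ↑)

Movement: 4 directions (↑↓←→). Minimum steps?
8
(one shortest path: (2, 1) → (2, 0) → (1, 0) → (0, 0) → (0, 1) → (0, 2) → (0, 3) → (0, 4) → (1, 4))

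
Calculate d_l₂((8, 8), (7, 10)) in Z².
2.23607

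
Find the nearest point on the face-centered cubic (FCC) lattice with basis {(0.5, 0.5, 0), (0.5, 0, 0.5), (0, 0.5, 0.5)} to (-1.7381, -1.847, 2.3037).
(-1.5, -2, 2.5)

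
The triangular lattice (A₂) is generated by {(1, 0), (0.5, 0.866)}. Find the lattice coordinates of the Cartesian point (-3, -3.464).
-b₁ - 4b₂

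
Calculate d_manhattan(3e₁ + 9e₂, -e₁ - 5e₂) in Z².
18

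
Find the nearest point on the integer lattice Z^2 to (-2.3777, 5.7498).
(-2, 6)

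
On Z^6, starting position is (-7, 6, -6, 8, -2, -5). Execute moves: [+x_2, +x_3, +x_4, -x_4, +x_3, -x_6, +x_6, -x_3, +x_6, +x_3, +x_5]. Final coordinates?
(-7, 7, -4, 8, -1, -4)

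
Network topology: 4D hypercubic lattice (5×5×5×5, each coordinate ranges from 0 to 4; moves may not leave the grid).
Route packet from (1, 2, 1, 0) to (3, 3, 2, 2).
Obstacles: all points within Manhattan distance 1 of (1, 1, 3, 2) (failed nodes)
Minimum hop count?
6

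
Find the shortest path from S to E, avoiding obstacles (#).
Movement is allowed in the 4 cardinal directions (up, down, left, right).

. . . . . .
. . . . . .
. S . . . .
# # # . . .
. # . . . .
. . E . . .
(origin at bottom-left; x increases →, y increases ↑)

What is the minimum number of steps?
6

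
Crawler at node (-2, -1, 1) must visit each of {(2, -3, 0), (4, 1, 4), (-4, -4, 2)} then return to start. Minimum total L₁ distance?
36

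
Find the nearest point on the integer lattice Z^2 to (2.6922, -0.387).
(3, 0)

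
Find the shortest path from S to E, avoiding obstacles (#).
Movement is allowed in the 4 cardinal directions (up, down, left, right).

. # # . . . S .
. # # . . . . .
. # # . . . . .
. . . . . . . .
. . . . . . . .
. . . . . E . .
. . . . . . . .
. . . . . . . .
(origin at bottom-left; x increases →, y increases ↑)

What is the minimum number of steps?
6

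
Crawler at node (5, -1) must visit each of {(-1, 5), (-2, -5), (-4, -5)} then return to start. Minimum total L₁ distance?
38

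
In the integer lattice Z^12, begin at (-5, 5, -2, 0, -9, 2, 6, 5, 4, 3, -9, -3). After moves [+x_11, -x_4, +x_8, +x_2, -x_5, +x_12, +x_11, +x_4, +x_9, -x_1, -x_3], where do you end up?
(-6, 6, -3, 0, -10, 2, 6, 6, 5, 3, -7, -2)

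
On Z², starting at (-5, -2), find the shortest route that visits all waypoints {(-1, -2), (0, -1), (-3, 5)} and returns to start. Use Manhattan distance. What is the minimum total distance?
24
(one optimal route: (-5, -2) → (-1, -2) → (0, -1) → (-3, 5) → (-5, -2))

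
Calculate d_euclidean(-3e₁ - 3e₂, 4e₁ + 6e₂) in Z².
11.4018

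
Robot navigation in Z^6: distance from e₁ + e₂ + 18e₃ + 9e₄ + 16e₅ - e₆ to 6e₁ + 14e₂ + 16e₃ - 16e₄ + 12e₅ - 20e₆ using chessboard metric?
25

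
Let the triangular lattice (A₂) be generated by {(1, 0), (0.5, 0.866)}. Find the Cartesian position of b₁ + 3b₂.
(2.5, 2.598)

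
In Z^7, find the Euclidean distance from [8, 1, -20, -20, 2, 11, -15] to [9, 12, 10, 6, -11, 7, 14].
52.192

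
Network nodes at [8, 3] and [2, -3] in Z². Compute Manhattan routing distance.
12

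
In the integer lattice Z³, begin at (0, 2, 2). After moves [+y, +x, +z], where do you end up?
(1, 3, 3)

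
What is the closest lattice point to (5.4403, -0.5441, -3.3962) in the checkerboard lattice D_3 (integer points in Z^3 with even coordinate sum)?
(5, 0, -3)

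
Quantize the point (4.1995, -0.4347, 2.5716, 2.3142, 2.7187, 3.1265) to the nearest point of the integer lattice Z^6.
(4, 0, 3, 2, 3, 3)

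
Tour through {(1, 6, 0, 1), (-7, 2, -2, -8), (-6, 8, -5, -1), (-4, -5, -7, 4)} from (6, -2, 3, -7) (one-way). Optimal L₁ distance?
82
(one optimal route: (6, -2, 3, -7) → (-7, 2, -2, -8) → (-6, 8, -5, -1) → (1, 6, 0, 1) → (-4, -5, -7, 4))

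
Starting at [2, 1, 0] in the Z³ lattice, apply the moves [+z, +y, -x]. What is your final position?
(1, 2, 1)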